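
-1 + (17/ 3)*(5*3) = 84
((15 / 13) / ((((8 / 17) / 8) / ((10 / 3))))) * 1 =850 / 13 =65.38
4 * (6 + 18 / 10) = 156 / 5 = 31.20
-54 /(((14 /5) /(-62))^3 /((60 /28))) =3016338750 /2401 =1256284.36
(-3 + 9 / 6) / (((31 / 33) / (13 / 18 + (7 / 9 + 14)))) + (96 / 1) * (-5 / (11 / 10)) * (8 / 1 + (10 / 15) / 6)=-470467 / 132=-3564.14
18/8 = 9/4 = 2.25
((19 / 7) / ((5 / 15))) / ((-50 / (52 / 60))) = -247 / 1750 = -0.14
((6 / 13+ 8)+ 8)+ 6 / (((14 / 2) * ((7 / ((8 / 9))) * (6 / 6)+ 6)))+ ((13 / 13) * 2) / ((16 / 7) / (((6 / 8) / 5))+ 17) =37805632 / 2279459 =16.59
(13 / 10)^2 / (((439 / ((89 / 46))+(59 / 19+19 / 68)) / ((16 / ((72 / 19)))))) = 184613234 / 5957965125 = 0.03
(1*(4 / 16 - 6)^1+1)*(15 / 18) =-95 / 24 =-3.96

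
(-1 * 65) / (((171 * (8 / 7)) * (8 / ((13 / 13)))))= -455 / 10944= -0.04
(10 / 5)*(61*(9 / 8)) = 549 / 4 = 137.25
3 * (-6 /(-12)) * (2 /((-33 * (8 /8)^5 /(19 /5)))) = -19 /55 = -0.35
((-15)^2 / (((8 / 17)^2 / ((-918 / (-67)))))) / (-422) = -29846475 / 904768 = -32.99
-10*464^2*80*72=-12401049600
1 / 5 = 0.20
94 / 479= 0.20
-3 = -3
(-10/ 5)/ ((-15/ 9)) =6/ 5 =1.20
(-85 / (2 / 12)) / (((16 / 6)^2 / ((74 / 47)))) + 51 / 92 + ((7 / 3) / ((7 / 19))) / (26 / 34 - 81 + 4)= -236304607 / 2101464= -112.45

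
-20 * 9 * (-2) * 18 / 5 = 1296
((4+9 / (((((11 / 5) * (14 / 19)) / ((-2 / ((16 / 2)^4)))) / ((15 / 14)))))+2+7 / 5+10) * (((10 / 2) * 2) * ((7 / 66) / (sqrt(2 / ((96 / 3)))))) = 128027777 / 1734656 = 73.81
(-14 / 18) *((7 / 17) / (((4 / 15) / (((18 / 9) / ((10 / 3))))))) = -49 / 68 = -0.72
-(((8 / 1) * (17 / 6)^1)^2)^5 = -2113922820157210624 / 59049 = -35799468579606.95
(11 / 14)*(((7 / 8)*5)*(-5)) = -275 / 16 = -17.19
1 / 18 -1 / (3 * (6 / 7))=-1 / 3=-0.33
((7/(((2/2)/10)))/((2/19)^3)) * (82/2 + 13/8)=81862165/32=2558192.66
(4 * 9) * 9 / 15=108 / 5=21.60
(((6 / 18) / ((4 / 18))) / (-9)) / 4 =-1 / 24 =-0.04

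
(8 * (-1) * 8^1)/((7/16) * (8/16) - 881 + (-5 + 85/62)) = 63488/877335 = 0.07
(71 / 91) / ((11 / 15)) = 1065 / 1001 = 1.06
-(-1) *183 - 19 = 164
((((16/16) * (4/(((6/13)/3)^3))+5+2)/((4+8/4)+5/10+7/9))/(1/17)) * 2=676566/131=5164.63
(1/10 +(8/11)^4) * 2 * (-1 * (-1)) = 55601/73205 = 0.76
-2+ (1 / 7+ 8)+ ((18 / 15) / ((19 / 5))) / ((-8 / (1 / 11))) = 35927 / 5852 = 6.14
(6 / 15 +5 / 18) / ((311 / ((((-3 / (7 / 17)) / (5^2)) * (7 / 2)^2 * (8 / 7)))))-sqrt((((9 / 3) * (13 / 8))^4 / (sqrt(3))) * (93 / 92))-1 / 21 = -1521 * 3^(1 / 4) * sqrt(713) / 2944-15378 / 272125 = -18.21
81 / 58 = 1.40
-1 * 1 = -1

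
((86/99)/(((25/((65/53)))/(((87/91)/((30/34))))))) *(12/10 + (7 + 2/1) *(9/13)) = 975154/2842125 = 0.34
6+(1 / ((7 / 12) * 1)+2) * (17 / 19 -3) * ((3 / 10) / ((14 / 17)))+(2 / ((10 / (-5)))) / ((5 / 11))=0.95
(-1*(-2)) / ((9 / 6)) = 4 / 3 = 1.33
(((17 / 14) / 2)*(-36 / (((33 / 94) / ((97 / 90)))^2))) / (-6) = 353336177 / 10291050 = 34.33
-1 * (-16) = 16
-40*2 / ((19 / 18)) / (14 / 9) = -6480 / 133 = -48.72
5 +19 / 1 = 24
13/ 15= 0.87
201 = 201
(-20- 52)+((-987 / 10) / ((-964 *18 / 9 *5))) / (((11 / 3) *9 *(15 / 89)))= -1145202719 / 15906000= -72.00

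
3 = 3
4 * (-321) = -1284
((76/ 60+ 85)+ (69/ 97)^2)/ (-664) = -12246661/ 93713640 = -0.13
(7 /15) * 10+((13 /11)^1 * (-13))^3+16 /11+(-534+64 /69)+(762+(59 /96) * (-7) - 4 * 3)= -3338243691 /979616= -3407.71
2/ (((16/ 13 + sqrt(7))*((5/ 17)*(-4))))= -0.44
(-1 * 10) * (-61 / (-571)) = -610 / 571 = -1.07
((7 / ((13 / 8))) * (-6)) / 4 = -84 / 13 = -6.46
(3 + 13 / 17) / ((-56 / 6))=-48 / 119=-0.40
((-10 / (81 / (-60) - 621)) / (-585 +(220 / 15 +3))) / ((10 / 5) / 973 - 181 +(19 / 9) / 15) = 729750 / 4659967743439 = 0.00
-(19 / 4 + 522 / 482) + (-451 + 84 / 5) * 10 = -4191311 / 964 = -4347.83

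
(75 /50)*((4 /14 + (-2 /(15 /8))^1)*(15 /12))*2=-41 /14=-2.93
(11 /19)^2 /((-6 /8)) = -484 /1083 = -0.45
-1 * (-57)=57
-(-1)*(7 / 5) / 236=7 / 1180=0.01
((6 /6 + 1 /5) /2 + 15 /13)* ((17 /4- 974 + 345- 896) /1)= -346731 /130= -2667.16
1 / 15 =0.07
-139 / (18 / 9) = -139 / 2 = -69.50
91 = 91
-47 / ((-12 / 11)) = 517 / 12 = 43.08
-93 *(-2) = 186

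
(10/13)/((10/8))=8/13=0.62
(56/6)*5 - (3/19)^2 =50513/1083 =46.64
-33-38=-71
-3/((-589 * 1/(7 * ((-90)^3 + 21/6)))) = -30617853/1178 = -25991.39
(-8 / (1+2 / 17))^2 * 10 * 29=5363840 / 361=14858.28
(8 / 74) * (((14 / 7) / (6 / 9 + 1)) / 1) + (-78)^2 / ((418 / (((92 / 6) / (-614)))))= -2774658 / 11870155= -0.23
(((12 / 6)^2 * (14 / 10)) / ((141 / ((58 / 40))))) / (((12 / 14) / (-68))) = -48314 / 10575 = -4.57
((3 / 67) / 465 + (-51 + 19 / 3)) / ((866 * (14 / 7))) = -1391587 / 53960460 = -0.03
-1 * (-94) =94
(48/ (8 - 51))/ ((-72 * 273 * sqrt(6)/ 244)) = 244 * sqrt(6)/ 105651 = 0.01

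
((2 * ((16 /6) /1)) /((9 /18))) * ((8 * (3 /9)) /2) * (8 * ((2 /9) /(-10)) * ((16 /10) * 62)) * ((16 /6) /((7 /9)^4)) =-109707264 /60025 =-1827.69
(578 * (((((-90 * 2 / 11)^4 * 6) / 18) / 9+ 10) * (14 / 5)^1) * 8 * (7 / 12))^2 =781888843718669117030656 / 1929229929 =405285462331571.12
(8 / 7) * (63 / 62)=36 / 31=1.16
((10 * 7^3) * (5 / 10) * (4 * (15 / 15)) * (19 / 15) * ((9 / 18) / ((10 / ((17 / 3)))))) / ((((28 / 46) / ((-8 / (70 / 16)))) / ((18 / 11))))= -3328192 / 275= -12102.52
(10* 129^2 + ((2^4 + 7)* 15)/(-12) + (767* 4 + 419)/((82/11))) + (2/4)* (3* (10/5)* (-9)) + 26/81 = 2216067955/13284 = 166822.34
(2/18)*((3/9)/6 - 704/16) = -791/162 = -4.88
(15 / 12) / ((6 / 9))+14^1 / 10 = 131 / 40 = 3.28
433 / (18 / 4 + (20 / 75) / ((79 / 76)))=1026210 / 11273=91.03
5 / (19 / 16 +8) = 80 / 147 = 0.54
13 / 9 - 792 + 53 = -6638 / 9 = -737.56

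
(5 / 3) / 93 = 5 / 279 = 0.02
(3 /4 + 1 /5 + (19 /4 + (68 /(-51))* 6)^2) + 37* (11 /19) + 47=121499 /1520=79.93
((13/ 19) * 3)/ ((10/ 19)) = 39/ 10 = 3.90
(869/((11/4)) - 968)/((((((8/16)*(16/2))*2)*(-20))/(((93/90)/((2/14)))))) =35371/1200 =29.48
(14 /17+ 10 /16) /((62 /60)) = 2955 /2108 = 1.40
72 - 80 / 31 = 2152 / 31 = 69.42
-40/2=-20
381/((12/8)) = 254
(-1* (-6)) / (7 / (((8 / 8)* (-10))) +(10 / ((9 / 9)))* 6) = 60 / 593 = 0.10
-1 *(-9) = 9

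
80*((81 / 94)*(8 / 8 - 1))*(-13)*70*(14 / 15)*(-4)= 0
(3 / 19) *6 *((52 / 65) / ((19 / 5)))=72 / 361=0.20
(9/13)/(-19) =-9/247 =-0.04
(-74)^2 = 5476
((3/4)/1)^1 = 3/4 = 0.75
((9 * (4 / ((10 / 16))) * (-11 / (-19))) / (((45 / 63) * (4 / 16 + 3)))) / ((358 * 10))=22176 / 5526625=0.00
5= 5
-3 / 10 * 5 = -3 / 2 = -1.50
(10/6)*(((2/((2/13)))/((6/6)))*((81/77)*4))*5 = 35100/77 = 455.84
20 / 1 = 20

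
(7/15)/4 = 7/60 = 0.12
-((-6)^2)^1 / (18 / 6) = -12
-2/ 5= -0.40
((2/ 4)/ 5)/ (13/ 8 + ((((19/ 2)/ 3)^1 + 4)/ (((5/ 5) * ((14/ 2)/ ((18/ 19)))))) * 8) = 532/ 49925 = 0.01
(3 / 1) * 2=6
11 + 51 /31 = 392 /31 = 12.65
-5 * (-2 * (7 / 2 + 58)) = 615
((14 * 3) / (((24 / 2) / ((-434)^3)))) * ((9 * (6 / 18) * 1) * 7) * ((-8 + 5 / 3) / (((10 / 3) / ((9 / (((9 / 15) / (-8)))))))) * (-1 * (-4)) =-5479631656128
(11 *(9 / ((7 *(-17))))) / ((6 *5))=-33 / 1190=-0.03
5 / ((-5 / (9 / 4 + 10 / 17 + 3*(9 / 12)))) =-173 / 34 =-5.09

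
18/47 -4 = -170/47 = -3.62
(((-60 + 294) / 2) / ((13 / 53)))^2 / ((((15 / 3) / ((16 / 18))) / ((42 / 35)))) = 1213488 / 25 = 48539.52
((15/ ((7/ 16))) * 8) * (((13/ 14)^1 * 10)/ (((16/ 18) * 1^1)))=140400/ 49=2865.31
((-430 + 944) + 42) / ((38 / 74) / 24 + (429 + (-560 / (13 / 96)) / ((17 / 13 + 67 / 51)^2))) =-3.22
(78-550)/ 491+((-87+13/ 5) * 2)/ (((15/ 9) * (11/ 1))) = -1373012/ 135025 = -10.17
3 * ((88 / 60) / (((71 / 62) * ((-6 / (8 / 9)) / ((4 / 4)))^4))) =349184 / 188661555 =0.00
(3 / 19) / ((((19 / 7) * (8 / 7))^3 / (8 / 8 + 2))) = 1058841 / 66724352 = 0.02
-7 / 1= -7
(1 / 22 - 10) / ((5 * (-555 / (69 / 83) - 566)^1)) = 5037 / 3121030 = 0.00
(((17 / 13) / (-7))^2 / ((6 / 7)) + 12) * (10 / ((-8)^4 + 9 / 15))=2136625 / 72694167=0.03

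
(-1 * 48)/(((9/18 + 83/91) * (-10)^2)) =-2184/6425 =-0.34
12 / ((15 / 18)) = 72 / 5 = 14.40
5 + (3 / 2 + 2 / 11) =147 / 22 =6.68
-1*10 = -10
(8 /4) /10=1 /5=0.20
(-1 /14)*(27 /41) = -27 /574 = -0.05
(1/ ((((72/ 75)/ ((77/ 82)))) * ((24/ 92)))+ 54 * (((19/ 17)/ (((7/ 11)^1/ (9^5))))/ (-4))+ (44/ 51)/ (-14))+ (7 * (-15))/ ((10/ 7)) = -281055805981/ 200736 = -1400126.56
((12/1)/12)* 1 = 1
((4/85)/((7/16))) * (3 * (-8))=-1536/595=-2.58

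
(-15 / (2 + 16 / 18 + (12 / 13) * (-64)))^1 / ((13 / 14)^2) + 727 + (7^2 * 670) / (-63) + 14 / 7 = 80068771 / 384579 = 208.20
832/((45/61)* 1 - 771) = -25376/23493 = -1.08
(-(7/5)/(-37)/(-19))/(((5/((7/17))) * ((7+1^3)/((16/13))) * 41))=-0.00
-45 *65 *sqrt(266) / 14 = -2925 *sqrt(266) / 14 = -3407.52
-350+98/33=-11452/33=-347.03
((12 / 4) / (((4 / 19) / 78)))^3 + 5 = 10985463607 / 8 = 1373182950.88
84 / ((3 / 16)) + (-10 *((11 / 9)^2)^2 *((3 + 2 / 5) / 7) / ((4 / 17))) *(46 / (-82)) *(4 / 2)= 940905863 / 1883007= 499.68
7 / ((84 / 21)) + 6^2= 151 / 4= 37.75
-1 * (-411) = 411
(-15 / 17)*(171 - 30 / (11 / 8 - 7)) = -2645 / 17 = -155.59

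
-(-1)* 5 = 5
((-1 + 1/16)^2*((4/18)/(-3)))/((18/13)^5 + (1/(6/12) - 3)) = -371293/23320704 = -0.02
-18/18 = -1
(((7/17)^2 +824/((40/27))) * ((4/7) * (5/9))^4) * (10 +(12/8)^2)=6431632000/92910321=69.22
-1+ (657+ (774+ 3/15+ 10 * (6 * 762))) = 235751/5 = 47150.20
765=765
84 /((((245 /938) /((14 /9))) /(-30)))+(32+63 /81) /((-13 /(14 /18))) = -15805489 /1053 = -15009.96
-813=-813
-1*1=-1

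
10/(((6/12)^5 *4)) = 80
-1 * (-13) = 13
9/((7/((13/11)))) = 117/77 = 1.52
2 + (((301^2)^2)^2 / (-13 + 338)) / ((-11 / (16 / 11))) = -1078082378376232279766 / 39325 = -27414682221900375.84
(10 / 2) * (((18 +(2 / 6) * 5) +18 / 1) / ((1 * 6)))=565 / 18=31.39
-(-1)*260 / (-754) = -10 / 29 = -0.34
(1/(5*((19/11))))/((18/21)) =77/570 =0.14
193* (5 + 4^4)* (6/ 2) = 151119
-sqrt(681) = -26.10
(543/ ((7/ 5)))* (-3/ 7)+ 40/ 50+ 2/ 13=-526387/ 3185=-165.27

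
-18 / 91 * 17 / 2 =-153 / 91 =-1.68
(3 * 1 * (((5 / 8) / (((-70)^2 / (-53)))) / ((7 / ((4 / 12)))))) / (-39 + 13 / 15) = 159 / 6278272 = 0.00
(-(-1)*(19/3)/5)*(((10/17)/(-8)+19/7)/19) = 419/2380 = 0.18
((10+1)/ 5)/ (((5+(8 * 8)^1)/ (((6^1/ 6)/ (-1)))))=-0.03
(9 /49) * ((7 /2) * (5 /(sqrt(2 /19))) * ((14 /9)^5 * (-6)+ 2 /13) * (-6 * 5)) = 174300725 * sqrt(38) /66339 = 16196.53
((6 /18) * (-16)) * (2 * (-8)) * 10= 853.33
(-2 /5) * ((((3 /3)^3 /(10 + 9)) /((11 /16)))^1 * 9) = -288 /1045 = -0.28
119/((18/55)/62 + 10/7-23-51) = -1420265/866077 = -1.64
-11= -11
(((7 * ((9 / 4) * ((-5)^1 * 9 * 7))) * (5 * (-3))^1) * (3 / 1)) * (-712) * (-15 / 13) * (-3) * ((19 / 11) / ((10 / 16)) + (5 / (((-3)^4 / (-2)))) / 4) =-16540509825 / 11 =-1503682711.36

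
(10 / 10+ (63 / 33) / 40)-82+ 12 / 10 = -79.75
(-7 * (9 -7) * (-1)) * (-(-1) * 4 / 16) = 7 / 2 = 3.50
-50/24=-2.08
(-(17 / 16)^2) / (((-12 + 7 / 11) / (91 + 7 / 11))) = 18207 / 2000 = 9.10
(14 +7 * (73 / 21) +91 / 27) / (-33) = -1126 / 891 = -1.26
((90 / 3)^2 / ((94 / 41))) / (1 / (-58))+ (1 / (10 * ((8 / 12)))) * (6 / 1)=-10700577 / 470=-22767.19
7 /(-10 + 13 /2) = -2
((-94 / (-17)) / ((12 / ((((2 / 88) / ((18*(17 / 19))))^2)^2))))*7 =42875609 / 3351942682142072832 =0.00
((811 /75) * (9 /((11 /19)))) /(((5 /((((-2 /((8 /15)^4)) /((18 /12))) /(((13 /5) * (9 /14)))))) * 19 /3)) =-3831975 /73216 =-52.34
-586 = -586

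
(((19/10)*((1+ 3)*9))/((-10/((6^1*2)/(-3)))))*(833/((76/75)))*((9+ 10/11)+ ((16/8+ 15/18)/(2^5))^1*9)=169514667/704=240787.88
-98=-98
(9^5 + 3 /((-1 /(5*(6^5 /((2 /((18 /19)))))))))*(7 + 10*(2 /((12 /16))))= 2429757 /19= 127881.95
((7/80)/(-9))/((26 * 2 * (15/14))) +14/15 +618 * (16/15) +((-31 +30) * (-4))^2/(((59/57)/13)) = 14265722869/16567200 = 861.08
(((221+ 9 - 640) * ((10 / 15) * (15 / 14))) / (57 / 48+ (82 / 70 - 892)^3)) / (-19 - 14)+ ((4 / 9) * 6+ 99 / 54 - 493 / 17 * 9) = -8209899351424308271 / 32007404877280734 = -256.50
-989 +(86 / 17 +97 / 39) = -650704 / 663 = -981.45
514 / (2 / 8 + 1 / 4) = 1028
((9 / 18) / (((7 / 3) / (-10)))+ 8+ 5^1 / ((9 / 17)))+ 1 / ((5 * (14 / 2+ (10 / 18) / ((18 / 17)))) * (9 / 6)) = 5882384 / 383985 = 15.32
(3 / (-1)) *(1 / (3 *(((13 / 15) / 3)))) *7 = -315 / 13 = -24.23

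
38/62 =19/31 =0.61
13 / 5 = 2.60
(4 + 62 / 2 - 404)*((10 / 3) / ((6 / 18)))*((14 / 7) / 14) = -3690 / 7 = -527.14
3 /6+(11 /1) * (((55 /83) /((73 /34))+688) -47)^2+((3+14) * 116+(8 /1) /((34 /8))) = 5649332952773703 /1248190354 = 4526018.76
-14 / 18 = -7 / 9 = -0.78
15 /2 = 7.50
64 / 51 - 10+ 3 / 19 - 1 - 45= -54.59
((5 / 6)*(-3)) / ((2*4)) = -5 / 16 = -0.31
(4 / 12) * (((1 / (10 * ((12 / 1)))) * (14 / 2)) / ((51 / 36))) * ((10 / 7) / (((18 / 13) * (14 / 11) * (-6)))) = -143 / 77112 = -0.00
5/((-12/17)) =-85/12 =-7.08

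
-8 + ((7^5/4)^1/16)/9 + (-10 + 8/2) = 8743/576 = 15.18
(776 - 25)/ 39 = 751/ 39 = 19.26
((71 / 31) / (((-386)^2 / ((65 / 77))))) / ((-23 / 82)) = -189215 / 4090014698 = -0.00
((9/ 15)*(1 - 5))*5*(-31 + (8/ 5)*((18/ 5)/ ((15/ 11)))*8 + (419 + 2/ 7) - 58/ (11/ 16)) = -39005976/ 9625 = -4052.57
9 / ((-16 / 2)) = -9 / 8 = -1.12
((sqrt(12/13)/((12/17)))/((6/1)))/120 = 17 * sqrt(39)/56160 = 0.00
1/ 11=0.09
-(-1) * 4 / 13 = 4 / 13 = 0.31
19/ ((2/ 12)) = 114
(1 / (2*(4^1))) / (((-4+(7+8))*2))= 1 / 176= 0.01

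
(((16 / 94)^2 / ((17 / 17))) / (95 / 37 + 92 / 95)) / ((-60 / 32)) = -359936 / 82366983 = -0.00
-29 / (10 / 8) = -116 / 5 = -23.20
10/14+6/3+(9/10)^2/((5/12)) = 4076/875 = 4.66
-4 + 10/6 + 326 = 971/3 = 323.67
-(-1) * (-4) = -4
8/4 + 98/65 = 228/65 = 3.51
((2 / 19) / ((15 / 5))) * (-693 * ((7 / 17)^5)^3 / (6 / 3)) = -1096686708796833 / 54386037978686500067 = -0.00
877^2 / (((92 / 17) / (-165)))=-2157406845 / 92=-23450074.40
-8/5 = -1.60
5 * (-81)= -405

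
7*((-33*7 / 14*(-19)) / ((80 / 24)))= 13167 / 20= 658.35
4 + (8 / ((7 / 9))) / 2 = 64 / 7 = 9.14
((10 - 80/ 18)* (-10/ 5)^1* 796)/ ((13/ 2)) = -1360.68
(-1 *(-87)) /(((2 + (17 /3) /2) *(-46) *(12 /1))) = -3 /92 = -0.03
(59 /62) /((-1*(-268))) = 59 /16616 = 0.00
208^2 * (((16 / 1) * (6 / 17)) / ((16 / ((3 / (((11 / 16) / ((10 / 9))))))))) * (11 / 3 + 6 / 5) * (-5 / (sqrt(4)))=-505323520 / 561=-900754.94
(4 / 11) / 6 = 2 / 33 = 0.06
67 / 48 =1.40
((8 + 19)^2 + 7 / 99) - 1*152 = 57130 / 99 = 577.07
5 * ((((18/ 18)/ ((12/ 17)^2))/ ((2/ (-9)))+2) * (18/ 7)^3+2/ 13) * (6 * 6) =-21491.62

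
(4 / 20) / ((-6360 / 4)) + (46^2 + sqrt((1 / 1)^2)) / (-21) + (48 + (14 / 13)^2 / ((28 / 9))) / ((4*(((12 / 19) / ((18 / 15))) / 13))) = 190886887 / 964600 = 197.89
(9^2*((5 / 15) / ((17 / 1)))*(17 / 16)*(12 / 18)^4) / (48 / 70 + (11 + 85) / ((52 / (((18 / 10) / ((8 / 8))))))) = 455 / 5472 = 0.08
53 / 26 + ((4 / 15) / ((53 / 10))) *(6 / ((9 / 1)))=25697 / 12402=2.07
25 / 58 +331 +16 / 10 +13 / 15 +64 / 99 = 9604763 / 28710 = 334.54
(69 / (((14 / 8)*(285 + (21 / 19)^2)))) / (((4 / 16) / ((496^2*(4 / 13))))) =65365467136 / 1567111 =41710.81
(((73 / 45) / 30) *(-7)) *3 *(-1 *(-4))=-4.54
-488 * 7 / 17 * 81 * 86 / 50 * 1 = -11897928 / 425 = -27995.12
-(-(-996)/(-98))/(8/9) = 2241/196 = 11.43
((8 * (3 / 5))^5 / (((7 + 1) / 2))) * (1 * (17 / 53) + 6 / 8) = 112969728 / 165625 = 682.08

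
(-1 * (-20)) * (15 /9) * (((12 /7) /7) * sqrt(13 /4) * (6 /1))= 1200 * sqrt(13) /49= 88.30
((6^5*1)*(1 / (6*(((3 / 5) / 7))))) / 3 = 5040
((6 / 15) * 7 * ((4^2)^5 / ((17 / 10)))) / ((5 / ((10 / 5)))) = 690826.54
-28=-28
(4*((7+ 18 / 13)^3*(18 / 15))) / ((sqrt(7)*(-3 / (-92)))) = 32795.04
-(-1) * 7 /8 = 0.88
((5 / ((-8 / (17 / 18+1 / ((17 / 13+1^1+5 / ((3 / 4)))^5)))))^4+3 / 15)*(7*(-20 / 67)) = -10516502398761282568150839203124023244915040880493341761 / 15658769180789449412315625000000000000000000000000000000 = -0.67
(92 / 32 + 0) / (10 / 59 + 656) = 1357 / 309712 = 0.00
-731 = -731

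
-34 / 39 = -0.87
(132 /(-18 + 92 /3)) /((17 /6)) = 3.68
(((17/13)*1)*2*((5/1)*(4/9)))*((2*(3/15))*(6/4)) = 136/39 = 3.49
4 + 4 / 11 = 48 / 11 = 4.36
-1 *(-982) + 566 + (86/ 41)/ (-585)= 37128694/ 23985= 1548.00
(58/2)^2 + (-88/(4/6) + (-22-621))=66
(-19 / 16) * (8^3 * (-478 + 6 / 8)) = 290168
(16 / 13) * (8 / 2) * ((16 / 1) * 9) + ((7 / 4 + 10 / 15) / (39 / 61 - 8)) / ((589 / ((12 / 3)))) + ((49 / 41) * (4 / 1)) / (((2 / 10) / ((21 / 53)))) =16100791638283 / 22412276367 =718.39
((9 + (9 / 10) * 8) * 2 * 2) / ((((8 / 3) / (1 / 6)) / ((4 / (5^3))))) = 81 / 625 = 0.13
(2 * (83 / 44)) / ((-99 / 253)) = -1909 / 198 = -9.64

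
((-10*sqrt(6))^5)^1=-3600000*sqrt(6)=-8818163.07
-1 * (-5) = 5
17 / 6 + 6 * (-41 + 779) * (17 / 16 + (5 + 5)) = 587851 / 12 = 48987.58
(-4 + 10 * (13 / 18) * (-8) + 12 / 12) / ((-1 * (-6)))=-547 / 54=-10.13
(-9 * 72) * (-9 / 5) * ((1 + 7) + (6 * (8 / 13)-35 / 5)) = 355752 / 65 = 5473.11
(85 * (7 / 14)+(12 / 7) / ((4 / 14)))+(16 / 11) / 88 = 11741 / 242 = 48.52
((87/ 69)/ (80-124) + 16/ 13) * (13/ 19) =15815/ 19228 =0.82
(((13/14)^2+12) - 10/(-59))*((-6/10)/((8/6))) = -1356291/231280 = -5.86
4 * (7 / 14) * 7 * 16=224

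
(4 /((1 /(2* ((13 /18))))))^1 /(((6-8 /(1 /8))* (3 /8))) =-208 /783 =-0.27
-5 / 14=-0.36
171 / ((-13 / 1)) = -171 / 13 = -13.15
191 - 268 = -77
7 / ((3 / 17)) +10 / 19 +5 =2576 / 57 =45.19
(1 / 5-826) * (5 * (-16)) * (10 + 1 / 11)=7333104 / 11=666645.82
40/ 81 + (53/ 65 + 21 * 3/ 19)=462662/ 100035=4.63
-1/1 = -1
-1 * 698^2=-487204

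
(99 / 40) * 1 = 99 / 40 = 2.48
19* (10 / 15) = 38 / 3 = 12.67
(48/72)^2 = 4/9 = 0.44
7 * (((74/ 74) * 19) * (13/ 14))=247/ 2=123.50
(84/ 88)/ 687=7/ 5038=0.00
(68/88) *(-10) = -85/11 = -7.73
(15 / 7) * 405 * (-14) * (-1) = 12150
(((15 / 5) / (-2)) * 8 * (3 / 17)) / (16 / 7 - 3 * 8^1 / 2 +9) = 252 / 85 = 2.96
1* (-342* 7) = -2394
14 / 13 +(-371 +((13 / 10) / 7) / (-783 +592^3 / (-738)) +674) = 28785109386049 / 94663906610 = 304.08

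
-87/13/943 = -87/12259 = -0.01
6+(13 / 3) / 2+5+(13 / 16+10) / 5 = 3679 / 240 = 15.33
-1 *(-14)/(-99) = -14/99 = -0.14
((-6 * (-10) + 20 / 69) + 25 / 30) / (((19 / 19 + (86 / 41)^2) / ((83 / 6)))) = 1176876505 / 7515756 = 156.59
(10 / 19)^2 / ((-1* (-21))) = 100 / 7581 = 0.01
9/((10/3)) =27/10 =2.70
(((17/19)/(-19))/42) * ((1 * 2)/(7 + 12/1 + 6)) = -17/189525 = -0.00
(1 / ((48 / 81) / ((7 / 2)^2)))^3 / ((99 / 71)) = 18268183773 / 2883584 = 6335.24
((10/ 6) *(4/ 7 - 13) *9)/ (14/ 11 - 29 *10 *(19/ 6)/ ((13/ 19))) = 559845/ 4026743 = 0.14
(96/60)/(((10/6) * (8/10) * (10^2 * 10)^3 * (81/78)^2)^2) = 28561/36905625000000000000000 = 0.00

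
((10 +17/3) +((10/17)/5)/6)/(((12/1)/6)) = 7.84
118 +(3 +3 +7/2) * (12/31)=121.68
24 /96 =1 /4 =0.25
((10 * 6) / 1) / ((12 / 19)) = 95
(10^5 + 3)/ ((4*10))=100003/ 40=2500.08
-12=-12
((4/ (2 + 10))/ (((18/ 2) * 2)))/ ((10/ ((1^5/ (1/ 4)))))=1/ 135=0.01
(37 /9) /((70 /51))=629 /210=3.00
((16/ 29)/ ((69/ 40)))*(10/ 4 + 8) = 2240/ 667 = 3.36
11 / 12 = 0.92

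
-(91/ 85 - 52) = 4329/ 85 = 50.93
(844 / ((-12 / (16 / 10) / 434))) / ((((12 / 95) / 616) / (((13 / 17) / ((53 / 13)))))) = -362262348448 / 8109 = -44674108.82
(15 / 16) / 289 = 15 / 4624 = 0.00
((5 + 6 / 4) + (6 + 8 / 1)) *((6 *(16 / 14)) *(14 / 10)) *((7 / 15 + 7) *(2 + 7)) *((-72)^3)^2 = 46060574915690496 / 25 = 1842422996627619.84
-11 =-11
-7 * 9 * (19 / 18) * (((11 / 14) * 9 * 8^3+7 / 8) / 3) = -3853219 / 48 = -80275.40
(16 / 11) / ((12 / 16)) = 64 / 33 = 1.94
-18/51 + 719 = 12217/17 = 718.65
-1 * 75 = -75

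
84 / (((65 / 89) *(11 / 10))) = 14952 / 143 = 104.56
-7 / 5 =-1.40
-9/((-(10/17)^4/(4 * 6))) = 2255067/1250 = 1804.05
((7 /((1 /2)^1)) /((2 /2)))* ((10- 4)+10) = 224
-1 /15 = -0.07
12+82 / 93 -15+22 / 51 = -889 / 527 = -1.69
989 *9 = 8901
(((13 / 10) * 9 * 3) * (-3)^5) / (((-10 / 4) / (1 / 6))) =568.62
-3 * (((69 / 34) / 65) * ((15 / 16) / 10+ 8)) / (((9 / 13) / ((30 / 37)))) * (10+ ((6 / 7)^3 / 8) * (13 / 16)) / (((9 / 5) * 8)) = -6351565 / 10235904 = -0.62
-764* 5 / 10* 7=-2674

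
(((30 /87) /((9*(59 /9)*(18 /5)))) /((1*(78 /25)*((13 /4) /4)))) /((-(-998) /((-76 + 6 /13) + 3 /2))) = -2406250 /50645909691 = -0.00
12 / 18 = 2 / 3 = 0.67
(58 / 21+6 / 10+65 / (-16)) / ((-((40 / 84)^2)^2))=10900197 / 800000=13.63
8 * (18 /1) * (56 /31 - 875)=-125739.87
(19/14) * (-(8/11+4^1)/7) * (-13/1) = 6422/539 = 11.91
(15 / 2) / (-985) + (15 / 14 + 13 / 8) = 29663 / 11032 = 2.69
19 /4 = 4.75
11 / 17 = 0.65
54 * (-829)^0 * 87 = 4698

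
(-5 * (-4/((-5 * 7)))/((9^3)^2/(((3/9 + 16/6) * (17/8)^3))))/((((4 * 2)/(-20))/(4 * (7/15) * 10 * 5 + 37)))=0.01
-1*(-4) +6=10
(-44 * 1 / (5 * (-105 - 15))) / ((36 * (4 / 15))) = 11 / 1440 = 0.01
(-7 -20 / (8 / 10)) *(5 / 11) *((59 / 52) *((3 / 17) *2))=-14160 / 2431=-5.82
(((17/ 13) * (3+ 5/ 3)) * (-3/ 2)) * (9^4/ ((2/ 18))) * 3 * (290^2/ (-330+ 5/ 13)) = 354573892260/ 857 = 413738497.39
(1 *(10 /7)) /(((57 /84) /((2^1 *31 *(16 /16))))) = 130.53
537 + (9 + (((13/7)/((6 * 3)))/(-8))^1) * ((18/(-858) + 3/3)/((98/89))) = 274949903/504504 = 544.99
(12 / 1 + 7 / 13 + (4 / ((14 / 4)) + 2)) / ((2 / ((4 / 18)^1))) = 1427 / 819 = 1.74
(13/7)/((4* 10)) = 0.05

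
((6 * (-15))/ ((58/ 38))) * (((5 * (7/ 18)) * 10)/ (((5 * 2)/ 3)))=-9975/ 29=-343.97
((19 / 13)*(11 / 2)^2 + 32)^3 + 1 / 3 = 186721272649 / 421824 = 442652.08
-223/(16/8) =-223/2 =-111.50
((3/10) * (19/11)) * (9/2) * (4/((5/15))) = 1539/55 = 27.98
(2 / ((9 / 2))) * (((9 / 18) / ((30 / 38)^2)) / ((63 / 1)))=0.01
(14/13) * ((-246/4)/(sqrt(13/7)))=-861 * sqrt(91)/169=-48.60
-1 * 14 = -14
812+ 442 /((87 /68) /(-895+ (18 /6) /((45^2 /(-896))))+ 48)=1621665124204 /1974729819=821.21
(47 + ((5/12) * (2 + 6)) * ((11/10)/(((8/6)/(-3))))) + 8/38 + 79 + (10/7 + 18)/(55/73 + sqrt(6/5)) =724744 * sqrt(30)/117943 + 849863795/8963668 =128.47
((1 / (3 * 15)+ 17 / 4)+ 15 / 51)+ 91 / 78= 17543 / 3060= 5.73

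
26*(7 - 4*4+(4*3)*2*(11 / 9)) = 1586 / 3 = 528.67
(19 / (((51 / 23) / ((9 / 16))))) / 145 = 1311 / 39440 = 0.03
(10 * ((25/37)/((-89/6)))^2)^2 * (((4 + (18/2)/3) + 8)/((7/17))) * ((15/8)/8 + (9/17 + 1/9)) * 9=101649462890625/823123427943607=0.12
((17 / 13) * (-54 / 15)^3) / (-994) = 49572 / 807625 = 0.06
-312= -312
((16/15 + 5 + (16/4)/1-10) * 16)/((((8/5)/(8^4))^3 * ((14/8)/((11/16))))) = 147639500800/21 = 7030452419.05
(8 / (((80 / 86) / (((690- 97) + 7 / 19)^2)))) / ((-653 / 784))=-4284898898112 / 1178665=-3635383.16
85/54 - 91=-89.43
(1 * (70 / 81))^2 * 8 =5.97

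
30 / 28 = 1.07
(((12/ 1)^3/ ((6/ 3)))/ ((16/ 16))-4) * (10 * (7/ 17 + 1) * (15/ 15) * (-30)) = -6192000/ 17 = -364235.29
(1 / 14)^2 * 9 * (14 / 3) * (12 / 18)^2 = 2 / 21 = 0.10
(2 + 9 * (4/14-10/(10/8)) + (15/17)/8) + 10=-54567/952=-57.32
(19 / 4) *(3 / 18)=19 / 24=0.79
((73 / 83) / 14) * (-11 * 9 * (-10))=36135 / 581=62.19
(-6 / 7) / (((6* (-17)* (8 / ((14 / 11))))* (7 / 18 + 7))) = 9 / 49742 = 0.00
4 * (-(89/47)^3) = -2819876/103823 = -27.16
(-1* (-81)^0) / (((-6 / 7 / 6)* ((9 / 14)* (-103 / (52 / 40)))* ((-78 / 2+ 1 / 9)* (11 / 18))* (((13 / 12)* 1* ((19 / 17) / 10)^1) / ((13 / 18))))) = 18564 / 538175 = 0.03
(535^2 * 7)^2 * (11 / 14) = 6308205798125 / 2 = 3154102899062.50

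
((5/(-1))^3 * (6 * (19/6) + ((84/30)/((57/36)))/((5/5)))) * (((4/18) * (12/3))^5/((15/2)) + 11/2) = -97408558805/6731586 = -14470.37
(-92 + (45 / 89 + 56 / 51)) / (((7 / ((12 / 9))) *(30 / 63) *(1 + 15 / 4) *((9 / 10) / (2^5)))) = -210078208 / 776169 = -270.66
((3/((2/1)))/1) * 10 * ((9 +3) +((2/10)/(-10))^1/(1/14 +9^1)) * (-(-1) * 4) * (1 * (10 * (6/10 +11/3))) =19503616/635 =30714.36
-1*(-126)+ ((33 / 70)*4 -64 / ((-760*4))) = 85058 / 665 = 127.91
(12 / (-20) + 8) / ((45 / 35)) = 259 / 45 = 5.76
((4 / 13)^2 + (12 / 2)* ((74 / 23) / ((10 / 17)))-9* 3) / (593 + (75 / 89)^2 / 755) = 0.01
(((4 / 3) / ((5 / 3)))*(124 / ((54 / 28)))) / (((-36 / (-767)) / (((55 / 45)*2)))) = 29293264 / 10935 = 2678.85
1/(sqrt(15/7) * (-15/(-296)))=296 * sqrt(105)/225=13.48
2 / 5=0.40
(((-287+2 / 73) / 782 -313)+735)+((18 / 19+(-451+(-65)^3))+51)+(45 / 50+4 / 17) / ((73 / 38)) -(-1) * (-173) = -87655918081 / 319010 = -274774.83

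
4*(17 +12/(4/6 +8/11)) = 2356/23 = 102.43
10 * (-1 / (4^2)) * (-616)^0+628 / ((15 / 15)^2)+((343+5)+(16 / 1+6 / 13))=103151 / 104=991.84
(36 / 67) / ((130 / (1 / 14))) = 9 / 30485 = 0.00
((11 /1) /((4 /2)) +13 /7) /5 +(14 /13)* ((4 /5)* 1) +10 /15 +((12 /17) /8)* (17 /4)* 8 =16379 /2730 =6.00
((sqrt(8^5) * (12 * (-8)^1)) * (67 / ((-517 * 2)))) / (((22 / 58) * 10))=5968896 * sqrt(2) / 28435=296.86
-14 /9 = -1.56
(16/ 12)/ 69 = 4/ 207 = 0.02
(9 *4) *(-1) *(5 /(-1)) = 180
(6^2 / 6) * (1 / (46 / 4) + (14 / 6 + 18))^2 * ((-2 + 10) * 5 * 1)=158822480 / 1587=100077.18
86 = 86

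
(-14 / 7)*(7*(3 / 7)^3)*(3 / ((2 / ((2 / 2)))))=-81 / 49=-1.65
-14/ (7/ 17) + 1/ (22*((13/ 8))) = -4858/ 143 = -33.97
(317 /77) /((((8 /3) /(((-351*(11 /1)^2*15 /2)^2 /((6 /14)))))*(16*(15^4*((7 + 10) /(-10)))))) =-5775758703 /21760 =-265430.09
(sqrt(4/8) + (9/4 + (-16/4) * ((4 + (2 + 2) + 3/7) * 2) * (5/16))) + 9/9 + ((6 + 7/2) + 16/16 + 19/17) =-2953/476 + sqrt(2)/2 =-5.50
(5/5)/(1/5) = 5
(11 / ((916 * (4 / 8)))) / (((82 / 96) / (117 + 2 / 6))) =30976 / 9389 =3.30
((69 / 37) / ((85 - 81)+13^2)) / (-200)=-69 / 1280200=-0.00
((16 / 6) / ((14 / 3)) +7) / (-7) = -53 / 49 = -1.08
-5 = -5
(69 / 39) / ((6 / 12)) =46 / 13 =3.54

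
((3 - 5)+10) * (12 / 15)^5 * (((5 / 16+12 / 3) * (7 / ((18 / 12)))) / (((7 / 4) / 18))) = 1695744 / 3125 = 542.64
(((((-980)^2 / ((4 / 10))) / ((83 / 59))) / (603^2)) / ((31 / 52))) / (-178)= -3683134000 / 83265370173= -0.04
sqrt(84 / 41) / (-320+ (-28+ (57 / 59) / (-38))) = -236 * sqrt(861) / 1683747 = -0.00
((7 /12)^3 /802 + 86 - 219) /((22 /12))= -184318505 /2540736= -72.55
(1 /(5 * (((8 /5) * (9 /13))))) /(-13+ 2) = -0.02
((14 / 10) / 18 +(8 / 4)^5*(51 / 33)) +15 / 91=4477217 / 90090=49.70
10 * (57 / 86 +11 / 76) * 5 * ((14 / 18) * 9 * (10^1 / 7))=329875 / 817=403.76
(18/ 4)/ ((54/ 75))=25/ 4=6.25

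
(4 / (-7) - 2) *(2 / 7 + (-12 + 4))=972 / 49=19.84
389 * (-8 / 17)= -3112 / 17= -183.06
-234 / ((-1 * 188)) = 1.24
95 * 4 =380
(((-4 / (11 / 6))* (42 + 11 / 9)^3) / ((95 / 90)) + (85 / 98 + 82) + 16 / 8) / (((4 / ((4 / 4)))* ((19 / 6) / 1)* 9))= -92251613761 / 63043596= -1463.30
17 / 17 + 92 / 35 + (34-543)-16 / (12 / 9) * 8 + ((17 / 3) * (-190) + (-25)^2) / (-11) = -647159 / 1155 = -560.31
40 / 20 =2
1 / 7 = 0.14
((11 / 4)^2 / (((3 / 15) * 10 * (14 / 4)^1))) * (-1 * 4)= -121 / 28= -4.32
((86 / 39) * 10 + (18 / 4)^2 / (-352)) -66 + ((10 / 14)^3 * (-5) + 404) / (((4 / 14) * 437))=-47956420691 / 1175830656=-40.79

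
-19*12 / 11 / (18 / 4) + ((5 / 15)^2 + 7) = 248 / 99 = 2.51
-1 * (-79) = 79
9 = 9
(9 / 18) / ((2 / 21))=21 / 4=5.25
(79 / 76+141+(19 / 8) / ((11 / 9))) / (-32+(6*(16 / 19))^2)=-4574041 / 205568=-22.25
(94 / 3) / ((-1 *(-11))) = 94 / 33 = 2.85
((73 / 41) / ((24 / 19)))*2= 1387 / 492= 2.82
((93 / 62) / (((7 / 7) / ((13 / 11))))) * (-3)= -117 / 22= -5.32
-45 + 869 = 824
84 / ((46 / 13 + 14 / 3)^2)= 31941 / 25600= 1.25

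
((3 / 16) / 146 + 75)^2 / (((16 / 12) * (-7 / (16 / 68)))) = -13155467661 / 92767232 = -141.81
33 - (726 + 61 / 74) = -51343 / 74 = -693.82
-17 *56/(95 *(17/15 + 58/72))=-34272/6631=-5.17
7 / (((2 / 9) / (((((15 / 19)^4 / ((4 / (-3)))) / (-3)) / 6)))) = 1063125 / 2085136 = 0.51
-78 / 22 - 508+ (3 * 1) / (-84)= -157567 / 308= -511.58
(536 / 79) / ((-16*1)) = -67 / 158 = -0.42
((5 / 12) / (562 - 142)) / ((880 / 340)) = 17 / 44352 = 0.00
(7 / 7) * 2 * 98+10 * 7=266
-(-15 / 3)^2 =-25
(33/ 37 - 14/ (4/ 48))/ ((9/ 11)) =-7557/ 37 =-204.24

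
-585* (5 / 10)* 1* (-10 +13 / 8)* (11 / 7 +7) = 587925 / 28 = 20997.32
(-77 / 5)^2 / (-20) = -5929 / 500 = -11.86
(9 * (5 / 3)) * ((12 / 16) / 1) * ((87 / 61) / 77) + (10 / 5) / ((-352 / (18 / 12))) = 30039 / 150304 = 0.20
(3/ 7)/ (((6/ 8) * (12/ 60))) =20/ 7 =2.86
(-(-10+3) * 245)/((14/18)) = 2205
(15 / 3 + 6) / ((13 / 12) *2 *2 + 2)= 33 / 19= 1.74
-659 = -659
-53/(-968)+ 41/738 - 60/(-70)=58999/60984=0.97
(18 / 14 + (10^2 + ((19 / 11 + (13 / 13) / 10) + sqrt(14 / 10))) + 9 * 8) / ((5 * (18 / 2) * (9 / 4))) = 1.74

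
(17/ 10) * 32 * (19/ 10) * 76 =196384/ 25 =7855.36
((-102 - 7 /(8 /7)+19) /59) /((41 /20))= -3565 /4838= -0.74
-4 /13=-0.31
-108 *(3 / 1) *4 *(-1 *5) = 6480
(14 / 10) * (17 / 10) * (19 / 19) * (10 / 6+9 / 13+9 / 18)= 26537 / 3900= 6.80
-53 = -53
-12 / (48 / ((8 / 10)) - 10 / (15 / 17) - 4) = -18 / 67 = -0.27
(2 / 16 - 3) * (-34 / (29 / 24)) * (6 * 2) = 28152 / 29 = 970.76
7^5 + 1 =16808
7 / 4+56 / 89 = 847 / 356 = 2.38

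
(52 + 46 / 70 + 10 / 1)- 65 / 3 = 4304 / 105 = 40.99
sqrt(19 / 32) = sqrt(38) / 8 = 0.77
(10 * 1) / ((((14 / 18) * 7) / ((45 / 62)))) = 2025 / 1519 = 1.33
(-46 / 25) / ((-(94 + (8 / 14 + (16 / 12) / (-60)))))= 2898 / 148915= 0.02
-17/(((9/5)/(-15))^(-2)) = -153/625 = -0.24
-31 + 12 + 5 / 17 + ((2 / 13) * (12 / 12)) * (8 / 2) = -3998 / 221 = -18.09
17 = 17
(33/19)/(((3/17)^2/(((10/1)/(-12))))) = -15895/342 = -46.48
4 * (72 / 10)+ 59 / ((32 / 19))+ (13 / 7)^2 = 527477 / 7840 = 67.28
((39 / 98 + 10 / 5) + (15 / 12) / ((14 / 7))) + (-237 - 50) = -111319 / 392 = -283.98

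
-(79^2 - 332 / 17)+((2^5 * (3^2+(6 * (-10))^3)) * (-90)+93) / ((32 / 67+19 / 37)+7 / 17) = 10869576589713 / 24514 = 443402814.30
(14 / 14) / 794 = 1 / 794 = 0.00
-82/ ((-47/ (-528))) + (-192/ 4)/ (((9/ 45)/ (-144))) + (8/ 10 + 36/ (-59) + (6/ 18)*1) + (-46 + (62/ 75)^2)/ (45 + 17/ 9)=36903578244868/ 1097068125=33638.37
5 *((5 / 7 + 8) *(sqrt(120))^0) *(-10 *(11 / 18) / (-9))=16775 / 567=29.59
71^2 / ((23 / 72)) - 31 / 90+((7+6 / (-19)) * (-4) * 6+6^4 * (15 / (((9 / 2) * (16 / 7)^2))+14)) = 5441798107 / 157320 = 34590.63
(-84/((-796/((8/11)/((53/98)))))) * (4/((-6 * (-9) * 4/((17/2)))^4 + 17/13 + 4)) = 23834888896/17509923301800743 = 0.00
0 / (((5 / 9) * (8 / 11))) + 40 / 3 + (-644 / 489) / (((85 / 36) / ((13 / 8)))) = 516526 / 41565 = 12.43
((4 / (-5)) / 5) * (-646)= 2584 / 25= 103.36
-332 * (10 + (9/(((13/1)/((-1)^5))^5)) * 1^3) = -1232689772/371293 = -3319.99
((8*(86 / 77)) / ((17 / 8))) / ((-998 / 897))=-2468544 / 653191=-3.78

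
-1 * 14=-14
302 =302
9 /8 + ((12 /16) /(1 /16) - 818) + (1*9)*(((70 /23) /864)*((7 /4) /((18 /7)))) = -804.85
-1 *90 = -90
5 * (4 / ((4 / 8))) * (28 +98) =5040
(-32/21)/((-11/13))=1.80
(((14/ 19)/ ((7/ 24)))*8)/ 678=64/ 2147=0.03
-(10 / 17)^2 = -100 / 289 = -0.35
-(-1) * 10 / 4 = 5 / 2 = 2.50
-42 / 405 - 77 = -10409 / 135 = -77.10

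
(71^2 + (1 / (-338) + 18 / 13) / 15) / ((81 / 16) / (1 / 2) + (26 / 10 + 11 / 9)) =306700044 / 848549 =361.44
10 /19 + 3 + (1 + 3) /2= 5.53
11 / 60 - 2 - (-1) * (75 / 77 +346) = 1594627 / 4620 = 345.16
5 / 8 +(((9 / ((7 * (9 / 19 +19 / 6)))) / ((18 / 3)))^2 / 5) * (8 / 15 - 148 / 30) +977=1650035216709 / 1687805000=977.62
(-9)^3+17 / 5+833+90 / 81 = 4883 / 45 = 108.51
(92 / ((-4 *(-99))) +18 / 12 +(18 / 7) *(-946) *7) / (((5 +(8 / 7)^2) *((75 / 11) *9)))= -165188849 / 3754350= -44.00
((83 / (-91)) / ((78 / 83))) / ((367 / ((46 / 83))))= -1909 / 1302483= -0.00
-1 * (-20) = 20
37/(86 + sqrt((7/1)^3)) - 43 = -300097/7053 - 259* sqrt(7)/7053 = -42.65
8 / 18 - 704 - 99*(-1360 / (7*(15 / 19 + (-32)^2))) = -840009164 / 1226673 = -684.79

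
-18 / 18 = -1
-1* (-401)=401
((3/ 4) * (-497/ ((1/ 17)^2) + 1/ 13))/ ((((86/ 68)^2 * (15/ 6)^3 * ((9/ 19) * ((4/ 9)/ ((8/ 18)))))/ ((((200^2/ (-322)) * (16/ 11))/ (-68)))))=-280722452480/ 11609871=-24179.64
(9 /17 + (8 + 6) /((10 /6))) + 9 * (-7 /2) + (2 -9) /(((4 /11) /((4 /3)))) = -48.24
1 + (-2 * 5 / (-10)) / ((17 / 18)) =2.06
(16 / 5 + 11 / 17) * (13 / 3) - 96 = -6743 / 85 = -79.33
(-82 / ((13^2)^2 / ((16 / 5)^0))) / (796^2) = -41 / 9048353288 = -0.00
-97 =-97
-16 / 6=-8 / 3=-2.67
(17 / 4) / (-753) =-17 / 3012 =-0.01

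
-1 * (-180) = 180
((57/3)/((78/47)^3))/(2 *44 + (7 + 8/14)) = 13808459/317475288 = 0.04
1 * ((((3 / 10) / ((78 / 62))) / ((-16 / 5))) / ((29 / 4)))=-31 / 3016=-0.01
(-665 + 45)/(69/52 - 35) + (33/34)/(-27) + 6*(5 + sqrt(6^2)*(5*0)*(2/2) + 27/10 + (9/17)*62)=41212553/157590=261.52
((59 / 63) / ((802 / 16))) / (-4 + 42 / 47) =-11092 / 1844199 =-0.01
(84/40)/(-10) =-21/100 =-0.21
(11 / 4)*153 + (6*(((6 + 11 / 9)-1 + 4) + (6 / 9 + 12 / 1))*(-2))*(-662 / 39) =2378863 / 468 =5083.04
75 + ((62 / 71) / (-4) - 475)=-56831 / 142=-400.22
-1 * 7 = -7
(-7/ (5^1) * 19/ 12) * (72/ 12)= -133/ 10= -13.30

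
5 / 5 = 1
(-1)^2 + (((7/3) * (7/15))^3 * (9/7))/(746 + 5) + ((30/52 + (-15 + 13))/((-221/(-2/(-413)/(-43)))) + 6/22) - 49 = -47.73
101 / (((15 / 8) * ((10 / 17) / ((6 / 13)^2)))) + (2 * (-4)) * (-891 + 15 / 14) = 211134012 / 29575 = 7138.94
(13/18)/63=13/1134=0.01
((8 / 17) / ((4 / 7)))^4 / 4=9604 / 83521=0.11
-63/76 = -0.83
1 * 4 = 4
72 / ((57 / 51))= 64.42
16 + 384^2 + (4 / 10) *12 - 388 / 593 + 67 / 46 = 20114470167 / 136390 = 147477.60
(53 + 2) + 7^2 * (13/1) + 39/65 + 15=3538/5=707.60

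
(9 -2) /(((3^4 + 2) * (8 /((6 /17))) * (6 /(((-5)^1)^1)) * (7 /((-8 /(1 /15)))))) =75 /1411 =0.05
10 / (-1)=-10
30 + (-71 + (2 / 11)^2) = -4957 / 121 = -40.97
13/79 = 0.16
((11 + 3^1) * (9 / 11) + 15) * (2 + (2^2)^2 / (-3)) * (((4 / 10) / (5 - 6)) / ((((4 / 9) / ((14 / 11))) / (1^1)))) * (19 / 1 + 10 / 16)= 959427 / 484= 1982.29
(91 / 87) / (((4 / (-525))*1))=-15925 / 116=-137.28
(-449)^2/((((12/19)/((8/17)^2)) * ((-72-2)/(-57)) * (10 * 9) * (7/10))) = 582223688/673659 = 864.27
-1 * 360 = -360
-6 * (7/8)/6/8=-7/64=-0.11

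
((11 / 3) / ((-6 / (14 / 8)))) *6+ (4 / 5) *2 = -289 / 60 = -4.82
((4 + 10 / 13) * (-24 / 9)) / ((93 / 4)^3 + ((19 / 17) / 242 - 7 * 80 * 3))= -65297408 / 55902378363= -0.00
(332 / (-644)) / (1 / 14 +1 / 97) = -16102 / 2553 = -6.31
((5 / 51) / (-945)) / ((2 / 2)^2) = -1 / 9639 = -0.00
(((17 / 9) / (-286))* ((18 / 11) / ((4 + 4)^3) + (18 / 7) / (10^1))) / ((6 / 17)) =-823939 / 169128960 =-0.00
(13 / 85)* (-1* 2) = -0.31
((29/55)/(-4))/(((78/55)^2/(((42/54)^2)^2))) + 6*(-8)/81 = -98447963/159668496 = -0.62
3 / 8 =0.38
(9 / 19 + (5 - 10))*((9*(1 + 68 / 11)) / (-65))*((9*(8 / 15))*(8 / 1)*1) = 11740032 / 67925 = 172.84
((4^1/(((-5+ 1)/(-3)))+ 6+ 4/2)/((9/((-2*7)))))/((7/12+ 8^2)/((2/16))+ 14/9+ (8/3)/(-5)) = -0.03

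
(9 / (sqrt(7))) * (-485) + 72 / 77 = 72 / 77 - 4365 * sqrt(7) / 7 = -1648.88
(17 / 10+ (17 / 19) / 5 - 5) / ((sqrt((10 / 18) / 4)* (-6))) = 1.40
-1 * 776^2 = -602176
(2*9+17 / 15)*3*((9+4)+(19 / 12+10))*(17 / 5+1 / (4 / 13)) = 2252089 / 240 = 9383.70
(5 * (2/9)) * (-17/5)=-34/9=-3.78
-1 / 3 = -0.33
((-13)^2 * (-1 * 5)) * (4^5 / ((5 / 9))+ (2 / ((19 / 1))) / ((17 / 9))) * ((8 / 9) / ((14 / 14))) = -447190224 / 323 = -1384489.86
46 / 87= 0.53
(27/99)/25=3/275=0.01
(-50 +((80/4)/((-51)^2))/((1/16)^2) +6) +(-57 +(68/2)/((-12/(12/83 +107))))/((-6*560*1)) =-20273623217/483577920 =-41.92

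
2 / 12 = 1 / 6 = 0.17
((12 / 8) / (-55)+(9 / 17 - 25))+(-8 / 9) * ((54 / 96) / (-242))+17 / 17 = -23.50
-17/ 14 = -1.21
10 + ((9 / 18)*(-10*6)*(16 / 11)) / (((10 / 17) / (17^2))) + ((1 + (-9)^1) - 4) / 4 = -235747 / 11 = -21431.55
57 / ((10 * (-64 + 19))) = -0.13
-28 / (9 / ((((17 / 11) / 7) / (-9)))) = 68 / 891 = 0.08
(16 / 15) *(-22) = -352 / 15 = -23.47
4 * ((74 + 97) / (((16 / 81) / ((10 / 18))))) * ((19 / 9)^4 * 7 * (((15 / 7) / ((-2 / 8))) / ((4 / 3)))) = -61902475 / 36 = -1719513.19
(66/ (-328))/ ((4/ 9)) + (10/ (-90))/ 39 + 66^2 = 1002890233/ 230256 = 4355.54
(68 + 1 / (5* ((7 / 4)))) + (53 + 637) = 26534 / 35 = 758.11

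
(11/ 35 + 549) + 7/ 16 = 307861/ 560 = 549.75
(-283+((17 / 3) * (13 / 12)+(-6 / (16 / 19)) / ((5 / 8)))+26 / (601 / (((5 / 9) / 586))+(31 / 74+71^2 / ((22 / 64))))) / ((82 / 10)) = -5073013924561 / 144309164028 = -35.15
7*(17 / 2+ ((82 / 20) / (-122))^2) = 88571567 / 1488400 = 59.51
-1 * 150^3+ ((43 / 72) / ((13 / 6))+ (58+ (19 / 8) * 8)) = -526487945 / 156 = -3374922.72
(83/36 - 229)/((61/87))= -236669/732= -323.32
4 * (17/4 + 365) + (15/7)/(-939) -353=2462679/2191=1124.00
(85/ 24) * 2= 85/ 12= 7.08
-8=-8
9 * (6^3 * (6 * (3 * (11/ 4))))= 96228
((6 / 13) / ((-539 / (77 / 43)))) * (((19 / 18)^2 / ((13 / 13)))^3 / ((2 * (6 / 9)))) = -47045881 / 29575518336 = -0.00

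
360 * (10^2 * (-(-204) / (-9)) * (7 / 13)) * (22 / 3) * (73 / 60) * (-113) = 17276705600 / 39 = 442992451.28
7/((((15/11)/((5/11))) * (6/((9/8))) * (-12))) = -7/192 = -0.04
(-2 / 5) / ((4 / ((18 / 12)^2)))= -9 / 40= -0.22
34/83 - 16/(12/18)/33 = -290/913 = -0.32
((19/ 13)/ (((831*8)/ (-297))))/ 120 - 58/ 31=-66853997/ 35721920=-1.87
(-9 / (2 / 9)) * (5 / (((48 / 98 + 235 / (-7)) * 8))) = 19845 / 25936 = 0.77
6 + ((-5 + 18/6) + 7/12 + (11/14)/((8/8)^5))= 451/84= 5.37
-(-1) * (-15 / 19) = -15 / 19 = -0.79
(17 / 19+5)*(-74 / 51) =-8288 / 969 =-8.55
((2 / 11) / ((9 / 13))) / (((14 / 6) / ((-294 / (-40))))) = 0.83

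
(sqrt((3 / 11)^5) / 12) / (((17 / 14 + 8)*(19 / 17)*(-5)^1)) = -119*sqrt(33) / 10874270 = -0.00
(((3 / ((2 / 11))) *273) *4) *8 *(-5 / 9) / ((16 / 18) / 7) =-630630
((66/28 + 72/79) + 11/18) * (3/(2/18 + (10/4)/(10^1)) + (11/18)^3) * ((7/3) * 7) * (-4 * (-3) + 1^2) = 87471951917/12439656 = 7031.70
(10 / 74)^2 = 25 / 1369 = 0.02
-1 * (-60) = 60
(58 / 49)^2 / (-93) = -3364 / 223293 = -0.02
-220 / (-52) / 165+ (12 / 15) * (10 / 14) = 163 / 273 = 0.60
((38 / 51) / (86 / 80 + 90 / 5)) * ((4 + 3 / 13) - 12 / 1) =-153520 / 505869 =-0.30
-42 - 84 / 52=-567 / 13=-43.62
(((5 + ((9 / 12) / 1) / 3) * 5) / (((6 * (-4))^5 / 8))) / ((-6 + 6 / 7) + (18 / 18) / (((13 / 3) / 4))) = 0.00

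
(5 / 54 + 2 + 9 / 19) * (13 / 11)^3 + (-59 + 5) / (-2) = 42656063 / 1365606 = 31.24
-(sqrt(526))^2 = -526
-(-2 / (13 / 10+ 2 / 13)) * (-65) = -16900 / 189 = -89.42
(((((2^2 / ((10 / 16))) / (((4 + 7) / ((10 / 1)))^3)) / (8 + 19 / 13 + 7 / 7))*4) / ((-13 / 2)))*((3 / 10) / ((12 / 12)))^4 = -1296 / 565675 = -0.00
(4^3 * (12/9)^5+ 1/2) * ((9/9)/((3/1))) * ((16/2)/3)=240.17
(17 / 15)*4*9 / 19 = 204 / 95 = 2.15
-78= -78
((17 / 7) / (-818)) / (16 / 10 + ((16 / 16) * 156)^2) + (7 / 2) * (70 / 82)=2.99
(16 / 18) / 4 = 0.22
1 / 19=0.05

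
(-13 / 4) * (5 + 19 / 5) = -143 / 5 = -28.60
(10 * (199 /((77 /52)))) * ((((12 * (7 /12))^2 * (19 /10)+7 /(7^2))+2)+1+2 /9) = 628879004 /4851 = 129639.04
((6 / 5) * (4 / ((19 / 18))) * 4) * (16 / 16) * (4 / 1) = 72.76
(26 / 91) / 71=2 / 497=0.00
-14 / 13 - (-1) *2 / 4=-15 / 26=-0.58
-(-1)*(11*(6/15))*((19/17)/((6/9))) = 627/85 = 7.38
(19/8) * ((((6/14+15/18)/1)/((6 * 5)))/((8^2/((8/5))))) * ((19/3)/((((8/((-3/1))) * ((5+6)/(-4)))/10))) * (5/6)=19133/1064448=0.02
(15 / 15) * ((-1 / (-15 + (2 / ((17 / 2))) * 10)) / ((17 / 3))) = 3 / 215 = 0.01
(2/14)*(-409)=-409/7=-58.43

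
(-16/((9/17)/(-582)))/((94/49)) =9168.91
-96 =-96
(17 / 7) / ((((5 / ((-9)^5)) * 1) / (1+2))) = -3011499 / 35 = -86042.83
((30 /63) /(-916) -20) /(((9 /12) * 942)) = -192365 /6795117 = -0.03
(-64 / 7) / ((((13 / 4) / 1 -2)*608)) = -8 / 665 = -0.01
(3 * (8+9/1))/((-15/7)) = -119/5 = -23.80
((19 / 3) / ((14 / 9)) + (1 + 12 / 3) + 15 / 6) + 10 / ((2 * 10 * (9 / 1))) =1465 / 126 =11.63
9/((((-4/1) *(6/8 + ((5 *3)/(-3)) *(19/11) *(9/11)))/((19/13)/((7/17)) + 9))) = 414546/92729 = 4.47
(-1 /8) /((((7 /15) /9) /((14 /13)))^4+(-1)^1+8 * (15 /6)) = -664301250 /100973818561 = -0.01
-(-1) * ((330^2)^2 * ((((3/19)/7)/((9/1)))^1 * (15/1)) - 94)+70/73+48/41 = 177473041079256/398069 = 445834870.54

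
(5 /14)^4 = 625 /38416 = 0.02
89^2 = 7921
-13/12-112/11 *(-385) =47027/12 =3918.92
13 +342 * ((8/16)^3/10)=691/40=17.28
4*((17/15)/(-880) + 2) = 7.99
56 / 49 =8 / 7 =1.14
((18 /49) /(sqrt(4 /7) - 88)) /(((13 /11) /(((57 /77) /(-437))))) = 9 * sqrt(7) /463249969 + 396 /66178567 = 0.00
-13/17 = -0.76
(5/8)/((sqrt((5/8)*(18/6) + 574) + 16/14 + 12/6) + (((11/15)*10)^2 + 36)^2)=12961138050/167211555291377 - 1607445*sqrt(9214)/668846221165508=0.00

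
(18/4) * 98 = 441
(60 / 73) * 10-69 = -4437 / 73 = -60.78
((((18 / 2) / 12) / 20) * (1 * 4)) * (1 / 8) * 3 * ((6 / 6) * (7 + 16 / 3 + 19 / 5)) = 363 / 400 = 0.91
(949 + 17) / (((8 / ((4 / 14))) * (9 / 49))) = 1127 / 6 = 187.83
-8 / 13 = -0.62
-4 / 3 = -1.33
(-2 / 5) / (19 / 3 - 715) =3 / 5315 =0.00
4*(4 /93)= 16 /93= 0.17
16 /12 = 4 /3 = 1.33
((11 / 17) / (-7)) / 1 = -0.09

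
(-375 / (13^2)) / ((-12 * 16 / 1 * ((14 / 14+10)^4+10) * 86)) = 125 / 13628008576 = 0.00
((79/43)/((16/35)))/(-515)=-553/70864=-0.01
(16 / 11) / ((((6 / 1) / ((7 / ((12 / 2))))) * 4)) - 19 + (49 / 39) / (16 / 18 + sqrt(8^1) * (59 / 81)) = -18.50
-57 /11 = -5.18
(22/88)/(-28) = -0.01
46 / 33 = 1.39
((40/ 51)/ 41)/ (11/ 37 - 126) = -1480/ 9725241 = -0.00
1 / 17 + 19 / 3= 326 / 51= 6.39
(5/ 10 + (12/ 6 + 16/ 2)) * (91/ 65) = 147/ 10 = 14.70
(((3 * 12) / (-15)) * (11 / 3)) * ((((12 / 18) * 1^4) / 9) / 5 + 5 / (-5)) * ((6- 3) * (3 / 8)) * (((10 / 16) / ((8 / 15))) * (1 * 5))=7315 / 128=57.15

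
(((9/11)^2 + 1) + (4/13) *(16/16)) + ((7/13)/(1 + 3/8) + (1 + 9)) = 19456/1573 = 12.37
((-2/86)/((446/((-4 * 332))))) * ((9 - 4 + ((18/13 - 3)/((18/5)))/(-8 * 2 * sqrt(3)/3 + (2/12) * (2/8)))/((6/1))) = 0.06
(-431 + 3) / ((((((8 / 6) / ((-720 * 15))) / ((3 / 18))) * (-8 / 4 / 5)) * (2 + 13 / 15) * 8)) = -5416875 / 86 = -62986.92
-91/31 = -2.94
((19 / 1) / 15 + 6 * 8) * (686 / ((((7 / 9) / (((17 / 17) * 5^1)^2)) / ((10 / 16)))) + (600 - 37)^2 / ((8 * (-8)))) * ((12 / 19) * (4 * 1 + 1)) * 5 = 2087789545 / 304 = 6867728.77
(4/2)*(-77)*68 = -10472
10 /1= 10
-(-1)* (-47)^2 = 2209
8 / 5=1.60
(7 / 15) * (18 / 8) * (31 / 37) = 651 / 740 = 0.88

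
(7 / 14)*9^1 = 9 / 2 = 4.50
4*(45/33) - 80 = -820/11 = -74.55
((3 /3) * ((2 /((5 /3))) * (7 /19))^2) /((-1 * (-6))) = 294 /9025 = 0.03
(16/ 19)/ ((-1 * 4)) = -0.21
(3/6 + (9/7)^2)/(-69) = -211/6762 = -0.03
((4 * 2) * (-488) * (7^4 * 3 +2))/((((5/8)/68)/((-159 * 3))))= 1459792300032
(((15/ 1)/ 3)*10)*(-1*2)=-100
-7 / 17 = -0.41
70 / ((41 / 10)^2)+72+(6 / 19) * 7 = 2503210 / 31939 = 78.37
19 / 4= 4.75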